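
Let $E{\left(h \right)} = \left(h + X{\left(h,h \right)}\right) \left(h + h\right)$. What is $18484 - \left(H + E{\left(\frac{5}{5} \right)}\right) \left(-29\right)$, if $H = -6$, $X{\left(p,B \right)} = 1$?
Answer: $18426$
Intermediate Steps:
$E{\left(h \right)} = 2 h \left(1 + h\right)$ ($E{\left(h \right)} = \left(h + 1\right) \left(h + h\right) = \left(1 + h\right) 2 h = 2 h \left(1 + h\right)$)
$18484 - \left(H + E{\left(\frac{5}{5} \right)}\right) \left(-29\right) = 18484 - \left(-6 + 2 \cdot \frac{5}{5} \left(1 + \frac{5}{5}\right)\right) \left(-29\right) = 18484 - \left(-6 + 2 \cdot 5 \cdot \frac{1}{5} \left(1 + 5 \cdot \frac{1}{5}\right)\right) \left(-29\right) = 18484 - \left(-6 + 2 \cdot 1 \left(1 + 1\right)\right) \left(-29\right) = 18484 - \left(-6 + 2 \cdot 1 \cdot 2\right) \left(-29\right) = 18484 - \left(-6 + 4\right) \left(-29\right) = 18484 - \left(-2\right) \left(-29\right) = 18484 - 58 = 18426$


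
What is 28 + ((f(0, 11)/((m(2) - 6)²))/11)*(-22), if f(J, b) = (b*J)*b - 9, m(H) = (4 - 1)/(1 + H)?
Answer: 718/25 ≈ 28.720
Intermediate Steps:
m(H) = 3/(1 + H)
f(J, b) = -9 + J*b² (f(J, b) = (J*b)*b - 9 = J*b² - 9 = -9 + J*b²)
28 + ((f(0, 11)/((m(2) - 6)²))/11)*(-22) = 28 + (((-9 + 0*11²)/((3/(1 + 2) - 6)²))/11)*(-22) = 28 + (((-9 + 0*121)/((3/3 - 6)²))*(1/11))*(-22) = 28 + (((-9 + 0)/((3*(⅓) - 6)²))*(1/11))*(-22) = 28 + (-9/(1 - 6)²*(1/11))*(-22) = 28 + (-9/((-5)²)*(1/11))*(-22) = 28 + (-9/25*(1/11))*(-22) = 28 + (-9*1/25*(1/11))*(-22) = 28 - 9/25*1/11*(-22) = 28 - 9/275*(-22) = 28 + 18/25 = 718/25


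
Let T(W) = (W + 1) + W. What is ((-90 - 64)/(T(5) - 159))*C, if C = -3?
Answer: -231/74 ≈ -3.1216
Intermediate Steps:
T(W) = 1 + 2*W (T(W) = (1 + W) + W = 1 + 2*W)
((-90 - 64)/(T(5) - 159))*C = ((-90 - 64)/((1 + 2*5) - 159))*(-3) = -154/((1 + 10) - 159)*(-3) = -154/(11 - 159)*(-3) = -154/(-148)*(-3) = -154*(-1/148)*(-3) = (77/74)*(-3) = -231/74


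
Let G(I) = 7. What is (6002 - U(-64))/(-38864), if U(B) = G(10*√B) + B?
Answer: -6059/38864 ≈ -0.15590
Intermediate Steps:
U(B) = 7 + B
(6002 - U(-64))/(-38864) = (6002 - (7 - 64))/(-38864) = (6002 - 1*(-57))*(-1/38864) = (6002 + 57)*(-1/38864) = 6059*(-1/38864) = -6059/38864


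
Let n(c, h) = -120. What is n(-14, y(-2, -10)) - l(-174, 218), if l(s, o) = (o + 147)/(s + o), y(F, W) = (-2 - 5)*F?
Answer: -5645/44 ≈ -128.30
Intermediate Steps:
y(F, W) = -7*F
l(s, o) = (147 + o)/(o + s)
n(-14, y(-2, -10)) - l(-174, 218) = -120 - (147 + 218)/(218 - 174) = -120 - 365/44 = -5645/44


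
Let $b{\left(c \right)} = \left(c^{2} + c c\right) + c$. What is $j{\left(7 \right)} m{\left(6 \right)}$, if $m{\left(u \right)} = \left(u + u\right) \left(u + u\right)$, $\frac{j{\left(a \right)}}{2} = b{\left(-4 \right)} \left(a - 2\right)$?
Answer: $40320$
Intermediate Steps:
$b{\left(c \right)} = c + 2 c^{2}$ ($b{\left(c \right)} = \left(c^{2} + c^{2}\right) + c = 2 c^{2} + c = c + 2 c^{2}$)
$j{\left(a \right)} = -112 + 56 a$ ($j{\left(a \right)} = 2 - 4 \left(1 + 2 \left(-4\right)\right) \left(a - 2\right) = 2 - 4 \left(1 - 8\right) \left(-2 + a\right) = 2 \left(-4\right) \left(-7\right) \left(-2 + a\right) = 2 \cdot 28 \left(-2 + a\right) = 2 \left(-56 + 28 a\right) = -112 + 56 a$)
$m{\left(u \right)} = 4 u^{2}$ ($m{\left(u \right)} = 2 u 2 u = 4 u^{2}$)
$j{\left(7 \right)} m{\left(6 \right)} = \left(-112 + 56 \cdot 7\right) 4 \cdot 6^{2} = \left(-112 + 392\right) 4 \cdot 36 = 280 \cdot 144 = 40320$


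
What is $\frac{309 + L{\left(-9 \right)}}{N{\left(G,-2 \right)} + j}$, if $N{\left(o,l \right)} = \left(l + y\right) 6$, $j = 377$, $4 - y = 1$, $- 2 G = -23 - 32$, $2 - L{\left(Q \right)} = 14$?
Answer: $\frac{297}{383} \approx 0.77546$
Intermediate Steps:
$L{\left(Q \right)} = -12$ ($L{\left(Q \right)} = 2 - 14 = -12$)
$G = \frac{55}{2}$ ($G = - \frac{-23 - 32}{2} = \left(- \frac{1}{2}\right) \left(-55\right) = \frac{55}{2} \approx 27.5$)
$y = 3$ ($y = 4 - 1 = 3$)
$N{\left(o,l \right)} = 18 + 6 l$ ($N{\left(o,l \right)} = \left(l + 3\right) 6 = \left(3 + l\right) 6 = 18 + 6 l$)
$\frac{309 + L{\left(-9 \right)}}{N{\left(G,-2 \right)} + j} = \frac{309 - 12}{\left(18 + 6 \left(-2\right)\right) + 377} = \frac{297}{\left(18 - 12\right) + 377} = \frac{297}{6 + 377} = \frac{297}{383}$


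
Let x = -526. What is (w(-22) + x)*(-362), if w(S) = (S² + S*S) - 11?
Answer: -156022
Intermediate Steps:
w(S) = -11 + 2*S² (w(S) = (S² + S²) - 11 = 2*S² - 11 = -11 + 2*S²)
(w(-22) + x)*(-362) = ((-11 + 2*(-22)²) - 526)*(-362) = ((-11 + 2*484) - 526)*(-362) = ((-11 + 968) - 526)*(-362) = (957 - 526)*(-362) = 431*(-362) = -156022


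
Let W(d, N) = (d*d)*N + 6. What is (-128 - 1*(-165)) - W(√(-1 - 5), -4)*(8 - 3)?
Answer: -113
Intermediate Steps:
W(d, N) = 6 + N*d² (W(d, N) = d²*N + 6 = N*d² + 6 = 6 + N*d²)
(-128 - 1*(-165)) - W(√(-1 - 5), -4)*(8 - 3) = (-128 - 1*(-165)) - (6 - 4*(√(-1 - 5))²)*(8 - 3) = (-128 + 165) - (6 - 4*(√(-6))²)*5 = 37 - (6 - 4*(I*√6)²)*5 = 37 - (6 - 4*(-6))*5 = 37 - (6 + 24)*5 = 37 - 30*5 = 37 - 1*150 = 37 - 150 = -113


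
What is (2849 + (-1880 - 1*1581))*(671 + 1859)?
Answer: -1548360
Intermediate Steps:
(2849 + (-1880 - 1*1581))*(671 + 1859) = (2849 + (-1880 - 1581))*2530 = (2849 - 3461)*2530 = -612*2530 = -1548360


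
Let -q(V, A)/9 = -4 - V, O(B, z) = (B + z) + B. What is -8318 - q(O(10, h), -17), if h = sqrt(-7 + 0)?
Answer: -8534 - 9*I*sqrt(7) ≈ -8534.0 - 23.812*I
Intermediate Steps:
h = I*sqrt(7) (h = sqrt(-7) = I*sqrt(7) ≈ 2.6458*I)
O(B, z) = z + 2*B
q(V, A) = 36 + 9*V (q(V, A) = -9*(-4 - V) = 36 + 9*V)
-8318 - q(O(10, h), -17) = -8318 - (36 + 9*(I*sqrt(7) + 2*10)) = -8318 - (36 + 9*(I*sqrt(7) + 20)) = -8318 - (36 + 9*(20 + I*sqrt(7))) = -8318 - (36 + (180 + 9*I*sqrt(7))) = -8318 - (216 + 9*I*sqrt(7)) = -8318 + (-216 - 9*I*sqrt(7)) = -8534 - 9*I*sqrt(7)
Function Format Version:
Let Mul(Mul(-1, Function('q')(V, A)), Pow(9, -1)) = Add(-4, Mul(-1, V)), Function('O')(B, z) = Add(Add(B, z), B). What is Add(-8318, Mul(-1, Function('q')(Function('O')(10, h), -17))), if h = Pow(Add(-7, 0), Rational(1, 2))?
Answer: Add(-8534, Mul(-9, I, Pow(7, Rational(1, 2)))) ≈ Add(-8534.0, Mul(-23.812, I))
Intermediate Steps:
h = Mul(I, Pow(7, Rational(1, 2))) (h = Pow(-7, Rational(1, 2)) = Mul(I, Pow(7, Rational(1, 2))) ≈ Mul(2.6458, I))
Function('O')(B, z) = Add(z, Mul(2, B))
Function('q')(V, A) = Add(36, Mul(9, V)) (Function('q')(V, A) = Mul(-9, Add(-4, Mul(-1, V))) = Add(36, Mul(9, V)))
Add(-8318, Mul(-1, Function('q')(Function('O')(10, h), -17))) = Add(-8318, Mul(-1, Add(36, Mul(9, Add(Mul(I, Pow(7, Rational(1, 2))), Mul(2, 10)))))) = Add(-8318, Mul(-1, Add(36, Mul(9, Add(Mul(I, Pow(7, Rational(1, 2))), 20))))) = Add(-8318, Mul(-1, Add(36, Mul(9, Add(20, Mul(I, Pow(7, Rational(1, 2)))))))) = Add(-8318, Mul(-1, Add(36, Add(180, Mul(9, I, Pow(7, Rational(1, 2))))))) = Add(-8318, Mul(-1, Add(216, Mul(9, I, Pow(7, Rational(1, 2)))))) = Add(-8318, Add(-216, Mul(-9, I, Pow(7, Rational(1, 2))))) = Add(-8534, Mul(-9, I, Pow(7, Rational(1, 2))))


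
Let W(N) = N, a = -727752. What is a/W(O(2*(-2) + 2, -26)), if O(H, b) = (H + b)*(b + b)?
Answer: -90969/182 ≈ -499.83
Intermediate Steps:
O(H, b) = 2*b*(H + b) (O(H, b) = (H + b)*(2*b) = 2*b*(H + b))
a/W(O(2*(-2) + 2, -26)) = -727752*(-1/(52*((2*(-2) + 2) - 26))) = -727752*(-1/(52*((-4 + 2) - 26))) = -727752*(-1/(52*(-2 - 26))) = -727752/(2*(-26)*(-28)) = -727752/1456 = -727752*1/1456 = -90969/182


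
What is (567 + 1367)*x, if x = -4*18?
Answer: -139248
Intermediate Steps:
x = -72
(567 + 1367)*x = (567 + 1367)*(-72) = 1934*(-72) = -139248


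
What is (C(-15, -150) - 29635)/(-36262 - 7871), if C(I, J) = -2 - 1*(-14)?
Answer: 29623/44133 ≈ 0.67122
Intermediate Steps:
C(I, J) = 12 (C(I, J) = -2 + 14 = 12)
(C(-15, -150) - 29635)/(-36262 - 7871) = (12 - 29635)/(-36262 - 7871) = -29623/(-44133) = -29623*(-1/44133) = 29623/44133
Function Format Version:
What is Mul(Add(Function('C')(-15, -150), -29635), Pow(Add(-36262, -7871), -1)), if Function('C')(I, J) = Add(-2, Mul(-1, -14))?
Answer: Rational(29623, 44133) ≈ 0.67122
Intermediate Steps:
Function('C')(I, J) = 12 (Function('C')(I, J) = Add(-2, 14) = 12)
Mul(Add(Function('C')(-15, -150), -29635), Pow(Add(-36262, -7871), -1)) = Mul(Add(12, -29635), Pow(Add(-36262, -7871), -1)) = Mul(-29623, Pow(-44133, -1)) = Mul(-29623, Rational(-1, 44133)) = Rational(29623, 44133)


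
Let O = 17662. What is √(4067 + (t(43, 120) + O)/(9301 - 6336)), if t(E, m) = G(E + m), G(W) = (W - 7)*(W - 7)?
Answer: 3*√3986492905/2965 ≈ 63.884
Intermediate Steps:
G(W) = (-7 + W)² (G(W) = (-7 + W)*(-7 + W) = (-7 + W)²)
t(E, m) = (-7 + E + m)² (t(E, m) = (-7 + (E + m))² = (-7 + E + m)²)
√(4067 + (t(43, 120) + O)/(9301 - 6336)) = √(4067 + ((-7 + 43 + 120)² + 17662)/(9301 - 6336)) = √(4067 + (156² + 17662)/2965) = √(4067 + (24336 + 17662)*(1/2965)) = √(4067 + 41998*(1/2965)) = √(4067 + 41998/2965) = √(12100653/2965) = 3*√3986492905/2965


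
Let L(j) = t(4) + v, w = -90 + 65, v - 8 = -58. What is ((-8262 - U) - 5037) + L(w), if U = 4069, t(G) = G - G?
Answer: -17418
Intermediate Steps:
t(G) = 0
v = -50 (v = 8 - 58 = -50)
w = -25
L(j) = -50 (L(j) = 0 - 50 = -50)
((-8262 - U) - 5037) + L(w) = ((-8262 - 1*4069) - 5037) - 50 = ((-8262 - 4069) - 5037) - 50 = (-12331 - 5037) - 50 = -17368 - 50 = -17418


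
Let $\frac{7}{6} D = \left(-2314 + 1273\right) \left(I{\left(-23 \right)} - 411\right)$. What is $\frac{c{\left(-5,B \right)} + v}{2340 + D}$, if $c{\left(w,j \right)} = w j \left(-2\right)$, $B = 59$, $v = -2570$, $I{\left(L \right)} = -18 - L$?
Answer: $- \frac{55}{10128} \approx -0.0054305$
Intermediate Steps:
$c{\left(w,j \right)} = - 2 j w$ ($c{\left(w,j \right)} = j w \left(-2\right) = - 2 j w$)
$D = 362268$ ($D = \frac{6 \left(-2314 + 1273\right) \left(\left(-18 - -23\right) - 411\right)}{7} = \frac{6 \left(- 1041 \left(\left(-18 + 23\right) - 411\right)\right)}{7} = \frac{6 \left(- 1041 \left(5 - 411\right)\right)}{7} = \frac{6 \left(\left(-1041\right) \left(-406\right)\right)}{7} = \frac{6}{7} \cdot 422646 = 362268$)
$\frac{c{\left(-5,B \right)} + v}{2340 + D} = \frac{\left(-2\right) 59 \left(-5\right) - 2570}{2340 + 362268} = \frac{590 - 2570}{364608} = \left(-1980\right) \frac{1}{364608} = - \frac{55}{10128}$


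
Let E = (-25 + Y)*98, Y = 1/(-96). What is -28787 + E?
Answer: -1499425/48 ≈ -31238.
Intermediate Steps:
Y = -1/96 ≈ -0.010417
E = -117649/48 (E = (-25 - 1/96)*98 = -2401/96*98 = -117649/48 ≈ -2451.0)
-28787 + E = -28787 - 117649/48 = -1499425/48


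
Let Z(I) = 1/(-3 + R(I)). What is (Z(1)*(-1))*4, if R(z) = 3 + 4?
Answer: -1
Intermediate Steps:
R(z) = 7
Z(I) = ¼ (Z(I) = 1/(-3 + 7) = 1/4 = ¼)
(Z(1)*(-1))*4 = ((¼)*(-1))*4 = -¼*4 = -1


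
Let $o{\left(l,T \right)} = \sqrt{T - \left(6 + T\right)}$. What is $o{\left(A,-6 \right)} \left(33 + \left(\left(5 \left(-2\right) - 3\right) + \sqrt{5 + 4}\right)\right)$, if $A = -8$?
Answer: $23 i \sqrt{6} \approx 56.338 i$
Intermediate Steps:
$o{\left(l,T \right)} = i \sqrt{6}$ ($o{\left(l,T \right)} = \sqrt{-6} = i \sqrt{6}$)
$o{\left(A,-6 \right)} \left(33 + \left(\left(5 \left(-2\right) - 3\right) + \sqrt{5 + 4}\right)\right) = i \sqrt{6} \left(33 + \left(\left(5 \left(-2\right) - 3\right) + \sqrt{5 + 4}\right)\right) = i \sqrt{6} \left(33 + \left(\left(-10 - 3\right) + \sqrt{9}\right)\right) = i \sqrt{6} \left(33 + \left(-13 + 3\right)\right) = i \sqrt{6} \left(33 - 10\right) = i \sqrt{6} \cdot 23 = 23 i \sqrt{6}$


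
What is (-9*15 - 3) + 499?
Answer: 361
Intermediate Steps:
(-9*15 - 3) + 499 = (-135 - 3) + 499 = -138 + 499 = 361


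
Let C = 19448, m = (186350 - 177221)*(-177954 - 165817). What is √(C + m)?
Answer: I*√3138266011 ≈ 56020.0*I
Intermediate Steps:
m = -3138285459 (m = 9129*(-343771) = -3138285459)
√(C + m) = √(19448 - 3138285459) = √(-3138266011) = I*√3138266011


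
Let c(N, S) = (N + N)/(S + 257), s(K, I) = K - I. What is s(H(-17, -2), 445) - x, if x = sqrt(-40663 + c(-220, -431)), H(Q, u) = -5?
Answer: -450 - I*sqrt(307759107)/87 ≈ -450.0 - 201.64*I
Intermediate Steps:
c(N, S) = 2*N/(257 + S) (c(N, S) = (2*N)/(257 + S) = 2*N/(257 + S))
x = I*sqrt(307759107)/87 (x = sqrt(-40663 + 2*(-220)/(257 - 431)) = sqrt(-40663 + 2*(-220)/(-174)) = sqrt(-40663 + 2*(-220)*(-1/174)) = sqrt(-40663 + 220/87) = sqrt(-3537461/87) = I*sqrt(307759107)/87 ≈ 201.64*I)
s(H(-17, -2), 445) - x = (-5 - 1*445) - I*sqrt(307759107)/87 = (-5 - 445) - I*sqrt(307759107)/87 = -450 - I*sqrt(307759107)/87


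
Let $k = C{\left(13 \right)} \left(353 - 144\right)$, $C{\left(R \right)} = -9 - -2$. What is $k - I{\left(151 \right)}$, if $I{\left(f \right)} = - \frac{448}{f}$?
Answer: $- \frac{220465}{151} \approx -1460.0$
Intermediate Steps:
$C{\left(R \right)} = -7$ ($C{\left(R \right)} = -9 + 2 = -7$)
$k = -1463$ ($k = - 7 \left(353 - 144\right) = \left(-7\right) 209 = -1463$)
$k - I{\left(151 \right)} = -1463 - - \frac{448}{151} = -1463 + \frac{448}{151} = - \frac{220465}{151}$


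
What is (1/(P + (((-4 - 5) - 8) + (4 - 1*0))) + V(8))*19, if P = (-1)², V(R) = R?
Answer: 1805/12 ≈ 150.42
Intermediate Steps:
P = 1
(1/(P + (((-4 - 5) - 8) + (4 - 1*0))) + V(8))*19 = (1/(1 + (((-4 - 5) - 8) + (4 - 1*0))) + 8)*19 = (1/(1 + ((-9 - 8) + (4 + 0))) + 8)*19 = (1/(1 + (-17 + 4)) + 8)*19 = (1/(1 - 13) + 8)*19 = (1/(-12) + 8)*19 = (-1/12 + 8)*19 = (95/12)*19 = 1805/12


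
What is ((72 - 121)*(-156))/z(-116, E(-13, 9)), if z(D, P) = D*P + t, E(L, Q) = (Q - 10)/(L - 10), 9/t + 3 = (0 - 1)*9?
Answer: -54096/41 ≈ -1319.4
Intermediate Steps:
t = -3/4 (t = 9/(-3 + (0 - 1)*9) = 9/(-3 - 1*9) = 9/(-3 - 9) = 9/(-12) = 9*(-1/12) = -3/4 ≈ -0.75000)
E(L, Q) = (-10 + Q)/(-10 + L)
z(D, P) = -3/4 + D*P (z(D, P) = D*P - 3/4 = -3/4 + D*P)
((72 - 121)*(-156))/z(-116, E(-13, 9)) = ((72 - 121)*(-156))/(-3/4 - 116*(-10 + 9)/(-10 - 13)) = (-49*(-156))/(-3/4 - 116*(-1)/(-23)) = 7644/(-3/4 - (-116)*(-1)/23) = 7644/(-3/4 - 116*1/23) = 7644/(-3/4 - 116/23) = 7644/(-533/92) = 7644*(-92/533) = -54096/41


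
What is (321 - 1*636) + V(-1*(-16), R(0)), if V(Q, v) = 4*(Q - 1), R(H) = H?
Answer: -255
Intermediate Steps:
V(Q, v) = -4 + 4*Q (V(Q, v) = 4*(-1 + Q) = -4 + 4*Q)
(321 - 1*636) + V(-1*(-16), R(0)) = (321 - 1*636) + (-4 + 4*(-1*(-16))) = (321 - 636) + (-4 + 4*16) = -315 + (-4 + 64) = -315 + 60 = -255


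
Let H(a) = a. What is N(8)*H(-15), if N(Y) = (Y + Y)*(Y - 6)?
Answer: -480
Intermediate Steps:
N(Y) = 2*Y*(-6 + Y) (N(Y) = (2*Y)*(-6 + Y) = 2*Y*(-6 + Y))
N(8)*H(-15) = (2*8*(-6 + 8))*(-15) = (2*8*2)*(-15) = 32*(-15) = -480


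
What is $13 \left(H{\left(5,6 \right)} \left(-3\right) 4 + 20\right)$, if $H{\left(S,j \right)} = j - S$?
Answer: $104$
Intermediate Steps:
$13 \left(H{\left(5,6 \right)} \left(-3\right) 4 + 20\right) = 13 \left(\left(6 - 5\right) \left(-3\right) 4 + 20\right) = 13 \left(1 \left(-3\right) 4 + 20\right) = 13 \left(\left(-3\right) 4 + 20\right) = 13 \left(-12 + 20\right) = 13 \cdot 8 = 104$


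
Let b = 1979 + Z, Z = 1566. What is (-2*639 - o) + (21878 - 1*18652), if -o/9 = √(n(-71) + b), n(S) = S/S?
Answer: 1948 + 27*√394 ≈ 2483.9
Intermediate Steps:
n(S) = 1
b = 3545 (b = 1979 + 1566 = 3545)
o = -27*√394 (o = -9*√(1 + 3545) = -27*√394 ≈ -535.93)
(-2*639 - o) + (21878 - 1*18652) = (-2*639 - (-27)*√394) + (21878 - 1*18652) = (-1278 + 27*√394) + (21878 - 18652) = (-1278 + 27*√394) + 3226 = 1948 + 27*√394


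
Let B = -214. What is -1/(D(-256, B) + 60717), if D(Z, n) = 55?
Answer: -1/60772 ≈ -1.6455e-5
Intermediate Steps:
-1/(D(-256, B) + 60717) = -1/(55 + 60717) = -1/60772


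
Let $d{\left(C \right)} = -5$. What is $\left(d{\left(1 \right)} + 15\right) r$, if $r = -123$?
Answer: $-1230$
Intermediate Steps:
$\left(d{\left(1 \right)} + 15\right) r = \left(-5 + 15\right) \left(-123\right) = 10 \left(-123\right) = -1230$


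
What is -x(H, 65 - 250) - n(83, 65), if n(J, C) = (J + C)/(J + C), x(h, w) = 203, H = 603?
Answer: -204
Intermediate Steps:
n(J, C) = 1 (n(J, C) = (C + J)/(C + J) = 1)
-x(H, 65 - 250) - n(83, 65) = -1*203 - 1*1 = -203 - 1 = -204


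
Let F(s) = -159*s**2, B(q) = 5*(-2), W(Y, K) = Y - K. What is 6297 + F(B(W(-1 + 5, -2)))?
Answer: -9603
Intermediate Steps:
B(q) = -10
6297 + F(B(W(-1 + 5, -2))) = 6297 - 159*(-10)**2 = 6297 - 159*100 = 6297 - 15900 = -9603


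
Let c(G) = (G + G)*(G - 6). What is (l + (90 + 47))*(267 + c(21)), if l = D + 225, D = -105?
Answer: 230529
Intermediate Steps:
c(G) = 2*G*(-6 + G) (c(G) = (2*G)*(-6 + G) = 2*G*(-6 + G))
l = 120 (l = -105 + 225 = 120)
(l + (90 + 47))*(267 + c(21)) = (120 + (90 + 47))*(267 + 2*21*(-6 + 21)) = (120 + 137)*(267 + 2*21*15) = 257*(267 + 630) = 257*897 = 230529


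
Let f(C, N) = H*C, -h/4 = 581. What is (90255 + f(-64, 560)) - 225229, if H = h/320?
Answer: -672546/5 ≈ -1.3451e+5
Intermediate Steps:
h = -2324 (h = -4*581 = -2324)
H = -581/80 (H = -2324/320 = -2324*1/320 = -581/80 ≈ -7.2625)
f(C, N) = -581*C/80
(90255 + f(-64, 560)) - 225229 = (90255 - 581/80*(-64)) - 225229 = (90255 + 2324/5) - 225229 = 453599/5 - 225229 = -672546/5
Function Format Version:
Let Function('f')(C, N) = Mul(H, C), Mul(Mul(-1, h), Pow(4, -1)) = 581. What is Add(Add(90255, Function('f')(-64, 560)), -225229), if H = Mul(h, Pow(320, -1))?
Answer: Rational(-672546, 5) ≈ -1.3451e+5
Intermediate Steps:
h = -2324 (h = Mul(-4, 581) = -2324)
H = Rational(-581, 80) (H = Mul(-2324, Pow(320, -1)) = Mul(-2324, Rational(1, 320)) = Rational(-581, 80) ≈ -7.2625)
Function('f')(C, N) = Mul(Rational(-581, 80), C)
Add(Add(90255, Function('f')(-64, 560)), -225229) = Add(Add(90255, Mul(Rational(-581, 80), -64)), -225229) = Add(Add(90255, Rational(2324, 5)), -225229) = Add(Rational(453599, 5), -225229) = Rational(-672546, 5)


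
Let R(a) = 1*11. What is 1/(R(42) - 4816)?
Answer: -1/4805 ≈ -0.00020812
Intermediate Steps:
R(a) = 11
1/(R(42) - 4816) = 1/(11 - 4816) = 1/(-4805) = -1/4805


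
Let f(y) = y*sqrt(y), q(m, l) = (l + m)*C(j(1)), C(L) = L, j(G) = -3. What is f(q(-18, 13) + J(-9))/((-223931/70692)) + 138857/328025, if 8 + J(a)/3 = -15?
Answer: 138857/328025 + 11452104*I*sqrt(6)/223931 ≈ 0.42331 + 125.27*I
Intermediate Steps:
J(a) = -69 (J(a) = -24 + 3*(-15) = -24 - 45 = -69)
q(m, l) = -3*l - 3*m (q(m, l) = (l + m)*(-3) = -3*l - 3*m)
f(y) = y**(3/2)
f(q(-18, 13) + J(-9))/((-223931/70692)) + 138857/328025 = ((-3*13 - 3*(-18)) - 69)**(3/2)/((-223931/70692)) + 138857/328025 = ((-39 + 54) - 69)**(3/2)/((-223931*1/70692)) + 138857*(1/328025) = (15 - 69)**(3/2)/(-223931/70692) + 138857/328025 = (-54)**(3/2)*(-70692/223931) + 138857/328025 = -162*I*sqrt(6)*(-70692/223931) + 138857/328025 = 11452104*I*sqrt(6)/223931 + 138857/328025 = 138857/328025 + 11452104*I*sqrt(6)/223931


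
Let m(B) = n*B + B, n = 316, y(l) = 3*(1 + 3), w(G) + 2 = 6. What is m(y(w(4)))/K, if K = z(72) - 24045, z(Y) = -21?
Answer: -634/4011 ≈ -0.15807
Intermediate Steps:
w(G) = 4 (w(G) = -2 + 6 = 4)
y(l) = 12 (y(l) = 3*4 = 12)
m(B) = 317*B (m(B) = 316*B + B = 317*B)
K = -24066 (K = -21 - 24045 = -24066)
m(y(w(4)))/K = (317*12)/(-24066) = 3804*(-1/24066) = -634/4011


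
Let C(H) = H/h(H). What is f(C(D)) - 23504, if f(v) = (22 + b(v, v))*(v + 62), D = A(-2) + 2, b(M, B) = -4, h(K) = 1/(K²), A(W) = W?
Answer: -22388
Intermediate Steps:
h(K) = K⁻²
D = 0 (D = -2 + 2 = 0)
C(H) = H³ (C(H) = H/(H⁻²) = H*H² = H³)
f(v) = 1116 + 18*v (f(v) = (22 - 4)*(v + 62) = 18*(62 + v) = 1116 + 18*v)
f(C(D)) - 23504 = (1116 + 18*0³) - 23504 = (1116 + 18*0) - 23504 = (1116 + 0) - 23504 = 1116 - 23504 = -22388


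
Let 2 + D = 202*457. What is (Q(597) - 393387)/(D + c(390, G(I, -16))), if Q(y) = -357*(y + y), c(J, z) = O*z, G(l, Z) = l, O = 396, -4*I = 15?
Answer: -819645/90827 ≈ -9.0242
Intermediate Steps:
I = -15/4 (I = -1/4*15 = -15/4 ≈ -3.7500)
c(J, z) = 396*z
Q(y) = -714*y
D = 92312 (D = -2 + 202*457 = -2 + 92314 = 92312)
(Q(597) - 393387)/(D + c(390, G(I, -16))) = (-714*597 - 393387)/(92312 + 396*(-15/4)) = (-426258 - 393387)/(92312 - 1485) = -819645/90827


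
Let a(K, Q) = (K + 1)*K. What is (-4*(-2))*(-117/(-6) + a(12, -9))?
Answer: 1404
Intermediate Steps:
a(K, Q) = K*(1 + K) (a(K, Q) = (1 + K)*K = K*(1 + K))
(-4*(-2))*(-117/(-6) + a(12, -9)) = (-4*(-2))*(-117/(-6) + 12*(1 + 12)) = 8*(-117*(-1/6) + 12*13) = 8*(39/2 + 156) = 8*(351/2) = 1404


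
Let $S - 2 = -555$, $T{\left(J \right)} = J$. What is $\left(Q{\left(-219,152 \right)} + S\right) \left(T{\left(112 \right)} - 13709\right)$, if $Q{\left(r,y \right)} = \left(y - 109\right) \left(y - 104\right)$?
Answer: $-20545067$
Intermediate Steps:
$Q{\left(r,y \right)} = \left(-109 + y\right) \left(-104 + y\right)$
$S = -553$ ($S = 2 - 555 = -553$)
$\left(Q{\left(-219,152 \right)} + S\right) \left(T{\left(112 \right)} - 13709\right) = \left(\left(11336 + 152^{2} - 32376\right) - 553\right) \left(112 - 13709\right) = \left(\left(11336 + 23104 - 32376\right) - 553\right) \left(-13597\right) = \left(2064 - 553\right) \left(-13597\right) = 1511 \left(-13597\right) = -20545067$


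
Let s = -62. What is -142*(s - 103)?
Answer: 23430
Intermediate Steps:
-142*(s - 103) = -142*(-62 - 103) = -142*(-165) = 23430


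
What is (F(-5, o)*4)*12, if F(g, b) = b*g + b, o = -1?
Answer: 192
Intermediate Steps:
F(g, b) = b + b*g
(F(-5, o)*4)*12 = (-(1 - 5)*4)*12 = (-1*(-4)*4)*12 = (4*4)*12 = 16*12 = 192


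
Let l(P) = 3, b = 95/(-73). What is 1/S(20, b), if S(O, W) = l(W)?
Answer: ⅓ ≈ 0.33333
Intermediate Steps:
b = -95/73 (b = 95*(-1/73) = -95/73 ≈ -1.3014)
S(O, W) = 3
1/S(20, b) = 1/3 = ⅓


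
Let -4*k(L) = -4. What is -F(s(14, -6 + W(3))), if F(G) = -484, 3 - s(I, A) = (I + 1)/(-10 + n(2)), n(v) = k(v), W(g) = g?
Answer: 484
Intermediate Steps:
k(L) = 1 (k(L) = -¼*(-4) = 1)
n(v) = 1
s(I, A) = 28/9 + I/9 (s(I, A) = 3 - (I + 1)/(-10 + 1) = 3 - (1 + I)/(-9) = 3 - (1 + I)*(-1)/9 = 3 - (-⅑ - I/9) = 3 + (⅑ + I/9) = 28/9 + I/9)
-F(s(14, -6 + W(3))) = -1*(-484) = 484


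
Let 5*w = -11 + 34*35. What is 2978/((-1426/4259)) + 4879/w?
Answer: -7459412894/840627 ≈ -8873.6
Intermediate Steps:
w = 1179/5 (w = (-11 + 34*35)/5 = (-11 + 1190)/5 = (⅕)*1179 = 1179/5 ≈ 235.80)
2978/((-1426/4259)) + 4879/w = 2978/((-1426/4259)) + 4879/(1179/5) = 2978/((-1426*1/4259)) + 4879*(5/1179) = 2978/(-1426/4259) + 24395/1179 = 2978*(-4259/1426) + 24395/1179 = -6341651/713 + 24395/1179 = -7459412894/840627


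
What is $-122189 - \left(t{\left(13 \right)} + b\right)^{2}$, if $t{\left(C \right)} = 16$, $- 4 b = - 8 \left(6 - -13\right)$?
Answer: $-125105$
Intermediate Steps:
$b = 38$ ($b = - \frac{\left(-8\right) \left(6 - -13\right)}{4} = - \frac{\left(-8\right) \left(6 + 13\right)}{4} = - \frac{\left(-8\right) 19}{4} = \left(- \frac{1}{4}\right) \left(-152\right) = 38$)
$-122189 - \left(t{\left(13 \right)} + b\right)^{2} = -122189 - \left(16 + 38\right)^{2} = -122189 - 54^{2} = -122189 - 2916 = -125105$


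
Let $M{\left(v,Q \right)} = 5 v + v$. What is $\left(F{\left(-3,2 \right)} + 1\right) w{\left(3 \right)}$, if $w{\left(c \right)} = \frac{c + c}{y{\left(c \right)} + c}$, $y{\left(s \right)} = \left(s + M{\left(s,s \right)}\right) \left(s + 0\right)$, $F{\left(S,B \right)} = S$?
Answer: $- \frac{2}{11} \approx -0.18182$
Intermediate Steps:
$M{\left(v,Q \right)} = 6 v$
$y{\left(s \right)} = 7 s^{2}$ ($y{\left(s \right)} = \left(s + 6 s\right) \left(s + 0\right) = 7 s s = 7 s^{2}$)
$w{\left(c \right)} = \frac{2 c}{c + 7 c^{2}}$ ($w{\left(c \right)} = \frac{c + c}{7 c^{2} + c} = \frac{2 c}{c + 7 c^{2}}$)
$\left(F{\left(-3,2 \right)} + 1\right) w{\left(3 \right)} = \left(-3 + 1\right) \frac{2}{1 + 7 \cdot 3} = - 2 \frac{2}{1 + 21} = - 2 \cdot \frac{2}{22} = - 2 \cdot 2 \cdot \frac{1}{22} = \left(-2\right) \frac{1}{11} = - \frac{2}{11}$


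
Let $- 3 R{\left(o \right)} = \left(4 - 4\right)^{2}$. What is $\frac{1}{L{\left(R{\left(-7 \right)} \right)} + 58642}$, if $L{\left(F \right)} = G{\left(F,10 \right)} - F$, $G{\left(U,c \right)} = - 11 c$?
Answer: $\frac{1}{58532} \approx 1.7085 \cdot 10^{-5}$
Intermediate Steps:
$R{\left(o \right)} = 0$ ($R{\left(o \right)} = - \frac{\left(4 - 4\right)^{2}}{3} = - \frac{0^{2}}{3} = \left(- \frac{1}{3}\right) 0 = 0$)
$L{\left(F \right)} = -110 - F$ ($L{\left(F \right)} = \left(-11\right) 10 - F = -110 - F$)
$\frac{1}{L{\left(R{\left(-7 \right)} \right)} + 58642} = \frac{1}{\left(-110 - 0\right) + 58642} = \frac{1}{\left(-110 + 0\right) + 58642} = \frac{1}{-110 + 58642} = \frac{1}{58532}$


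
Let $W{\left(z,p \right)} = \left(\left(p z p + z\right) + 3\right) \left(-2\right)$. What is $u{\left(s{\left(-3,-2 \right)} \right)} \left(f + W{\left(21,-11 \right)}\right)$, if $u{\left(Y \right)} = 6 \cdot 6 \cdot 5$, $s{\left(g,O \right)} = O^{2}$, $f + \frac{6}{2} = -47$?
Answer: $-932400$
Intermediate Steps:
$f = -50$ ($f = -3 - 47 = -50$)
$W{\left(z,p \right)} = -6 - 2 z - 2 z p^{2}$ ($W{\left(z,p \right)} = \left(\left(z p^{2} + z\right) + 3\right) \left(-2\right) = \left(\left(z + z p^{2}\right) + 3\right) \left(-2\right) = \left(3 + z + z p^{2}\right) \left(-2\right) = -6 - 2 z - 2 z p^{2}$)
$u{\left(Y \right)} = 180$ ($u{\left(Y \right)} = 36 \cdot 5 = 180$)
$u{\left(s{\left(-3,-2 \right)} \right)} \left(f + W{\left(21,-11 \right)}\right) = 180 \left(-50 - \left(48 + 5082\right)\right) = 180 \left(-50 - 5130\right) = 180 \left(-5180\right) = -932400$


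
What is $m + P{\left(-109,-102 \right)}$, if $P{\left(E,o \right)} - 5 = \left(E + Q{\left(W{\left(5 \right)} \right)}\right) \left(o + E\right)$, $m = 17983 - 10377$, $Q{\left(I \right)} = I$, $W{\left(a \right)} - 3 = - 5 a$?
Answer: $35252$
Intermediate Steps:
$W{\left(a \right)} = 3 - 5 a$
$m = 7606$
$P{\left(E,o \right)} = 5 + \left(-22 + E\right) \left(E + o\right)$ ($P{\left(E,o \right)} = 5 + \left(E + \left(3 - 25\right)\right) \left(o + E\right) = 5 + \left(E + \left(3 - 25\right)\right) \left(E + o\right) = 5 + \left(E - 22\right) \left(E + o\right) = 5 + \left(-22 + E\right) \left(E + o\right)$)
$m + P{\left(-109,-102 \right)} = 7606 - \left(-15765 - 11881\right) = 7606 + \left(5 + 11881 + 2398 + 2244 + 11118\right) = 7606 + 27646 = 35252$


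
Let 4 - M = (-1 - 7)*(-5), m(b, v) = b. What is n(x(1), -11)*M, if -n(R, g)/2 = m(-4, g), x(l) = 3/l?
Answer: -288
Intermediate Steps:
n(R, g) = 8 (n(R, g) = -2*(-4) = 8)
M = -36 (M = 4 - (-1 - 7)*(-5) = 4 - (-8)*(-5) = 4 - 1*40 = 4 - 40 = -36)
n(x(1), -11)*M = 8*(-36) = -288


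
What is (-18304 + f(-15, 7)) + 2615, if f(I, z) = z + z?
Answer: -15675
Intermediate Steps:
f(I, z) = 2*z
(-18304 + f(-15, 7)) + 2615 = (-18304 + 2*7) + 2615 = (-18304 + 14) + 2615 = -18290 + 2615 = -15675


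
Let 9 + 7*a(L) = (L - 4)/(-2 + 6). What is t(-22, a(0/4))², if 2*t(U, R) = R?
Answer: 25/49 ≈ 0.51020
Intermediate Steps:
a(L) = -10/7 + L/28 (a(L) = -9/7 + ((L - 4)/(-2 + 6))/7 = -9/7 + ((-4 + L)/4)/7 = -9/7 + ((-4 + L)*(¼))/7 = -9/7 + (-1 + L/4)/7 = -9/7 + (-⅐ + L/28) = -10/7 + L/28)
t(U, R) = R/2
t(-22, a(0/4))² = ((-10/7 + (0/4)/28)/2)² = ((-10/7 + (0*(¼))/28)/2)² = ((-10/7 + (1/28)*0)/2)² = ((-10/7 + 0)/2)² = ((½)*(-10/7))² = (-5/7)² = 25/49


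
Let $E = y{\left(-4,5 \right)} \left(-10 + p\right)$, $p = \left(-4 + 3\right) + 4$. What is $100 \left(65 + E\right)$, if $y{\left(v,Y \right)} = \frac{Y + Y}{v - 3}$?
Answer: $7500$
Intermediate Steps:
$y{\left(v,Y \right)} = \frac{2 Y}{-3 + v}$
$p = 3$ ($p = -1 + 4 = 3$)
$E = 10$ ($E = 2 \cdot 5 \frac{1}{-3 - 4} \left(-10 + 3\right) = 2 \cdot 5 \frac{1}{-7} \left(-7\right) = 2 \cdot 5 \left(- \frac{1}{7}\right) \left(-7\right) = \left(- \frac{10}{7}\right) \left(-7\right) = 10$)
$100 \left(65 + E\right) = 100 \left(65 + 10\right) = 100 \cdot 75 = 7500$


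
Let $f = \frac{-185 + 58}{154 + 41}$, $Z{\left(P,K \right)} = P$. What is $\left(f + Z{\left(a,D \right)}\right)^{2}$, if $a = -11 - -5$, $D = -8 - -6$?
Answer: $\frac{1682209}{38025} \approx 44.24$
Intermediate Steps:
$D = -2$ ($D = -8 + 6 = -2$)
$a = -6$ ($a = -11 + 5 = -6$)
$f = - \frac{127}{195} \approx -0.65128$
$\left(f + Z{\left(a,D \right)}\right)^{2} = \left(- \frac{127}{195} - 6\right)^{2} = \left(- \frac{1297}{195}\right)^{2} = \frac{1682209}{38025}$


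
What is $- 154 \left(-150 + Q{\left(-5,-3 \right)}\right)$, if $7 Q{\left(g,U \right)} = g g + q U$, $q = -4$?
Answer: $22286$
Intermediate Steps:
$Q{\left(g,U \right)} = - \frac{4 U}{7} + \frac{g^{2}}{7}$ ($Q{\left(g,U \right)} = \frac{g g - 4 U}{7} = \frac{g^{2} - 4 U}{7} = - \frac{4 U}{7} + \frac{g^{2}}{7}$)
$- 154 \left(-150 + Q{\left(-5,-3 \right)}\right) = - 154 \left(-150 - \left(- \frac{12}{7} - \frac{\left(-5\right)^{2}}{7}\right)\right) = - 154 \left(-150 + \left(\frac{12}{7} + \frac{1}{7} \cdot 25\right)\right) = - 154 \left(-150 + \left(\frac{12}{7} + \frac{25}{7}\right)\right) = - 154 \left(-150 + \frac{37}{7}\right) = \left(-154\right) \left(- \frac{1013}{7}\right) = 22286$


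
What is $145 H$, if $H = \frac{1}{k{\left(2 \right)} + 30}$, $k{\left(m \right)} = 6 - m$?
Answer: $\frac{145}{34} \approx 4.2647$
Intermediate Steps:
$H = \frac{1}{34}$ ($H = \frac{1}{\left(6 - 2\right) + 30} = \frac{1}{4 + 30} = \frac{1}{34} \approx 0.029412$)
$145 H = 145 \cdot \frac{1}{34} = \frac{145}{34}$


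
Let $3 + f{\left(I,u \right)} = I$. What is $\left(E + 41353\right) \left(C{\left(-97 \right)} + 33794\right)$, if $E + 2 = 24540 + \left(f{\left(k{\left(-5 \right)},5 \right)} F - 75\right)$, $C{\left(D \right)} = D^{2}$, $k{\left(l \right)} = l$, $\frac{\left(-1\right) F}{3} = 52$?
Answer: $2897365992$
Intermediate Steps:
$F = -156$ ($F = \left(-3\right) 52 = -156$)
$f{\left(I,u \right)} = -3 + I$
$E = 25711$ ($E = -2 + \left(24540 - \left(75 - \left(-3 - 5\right) \left(-156\right)\right)\right) = -2 + \left(24540 - -1173\right) = -2 + \left(24540 + \left(1248 - 75\right)\right) = -2 + \left(24540 + 1173\right) = -2 + 25713 = 25711$)
$\left(E + 41353\right) \left(C{\left(-97 \right)} + 33794\right) = \left(25711 + 41353\right) \left(\left(-97\right)^{2} + 33794\right) = 67064 \left(9409 + 33794\right) = 67064 \cdot 43203 = 2897365992$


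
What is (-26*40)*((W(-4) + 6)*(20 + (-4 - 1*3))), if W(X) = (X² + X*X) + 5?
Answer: -581360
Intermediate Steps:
W(X) = 5 + 2*X² (W(X) = (X² + X²) + 5 = 2*X² + 5 = 5 + 2*X²)
(-26*40)*((W(-4) + 6)*(20 + (-4 - 1*3))) = (-26*40)*(((5 + 2*(-4)²) + 6)*(20 + (-4 - 1*3))) = -1040*((5 + 2*16) + 6)*(20 + (-4 - 3)) = -1040*((5 + 32) + 6)*(20 - 7) = -1040*(37 + 6)*13 = -44720*13 = -1040*559 = -581360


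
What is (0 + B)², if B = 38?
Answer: 1444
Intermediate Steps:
(0 + B)² = (0 + 38)² = 38² = 1444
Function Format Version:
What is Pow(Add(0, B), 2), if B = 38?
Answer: 1444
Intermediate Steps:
Pow(Add(0, B), 2) = Pow(Add(0, 38), 2) = Pow(38, 2) = 1444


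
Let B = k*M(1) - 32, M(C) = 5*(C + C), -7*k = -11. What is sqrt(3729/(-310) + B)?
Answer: 3*I*sqrt(14814590)/2170 ≈ 5.3212*I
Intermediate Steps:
k = 11/7 (k = -1/7*(-11) = 11/7 ≈ 1.5714)
M(C) = 10*C (M(C) = 5*(2*C) = 10*C)
B = -114/7 (B = 11*(10*1)/7 - 32 = (11/7)*10 - 32 = 110/7 - 32 = -114/7 ≈ -16.286)
sqrt(3729/(-310) + B) = sqrt(3729/(-310) - 114/7) = sqrt(3729*(-1/310) - 114/7) = sqrt(-3729/310 - 114/7) = sqrt(-61443/2170) = 3*I*sqrt(14814590)/2170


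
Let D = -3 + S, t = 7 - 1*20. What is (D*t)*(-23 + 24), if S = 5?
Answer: -26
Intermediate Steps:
t = -13 (t = 7 - 20 = -13)
D = 2 (D = -3 + 5 = 2)
(D*t)*(-23 + 24) = (2*(-13))*(-23 + 24) = -26*1 = -26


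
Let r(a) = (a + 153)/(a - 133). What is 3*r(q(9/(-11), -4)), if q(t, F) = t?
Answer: -2511/736 ≈ -3.4117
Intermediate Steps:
r(a) = (153 + a)/(-133 + a)
3*r(q(9/(-11), -4)) = 3*((153 + 9/(-11))/(-133 + 9/(-11))) = 3*((153 + 9*(-1/11))/(-133 + 9*(-1/11))) = 3*((153 - 9/11)/(-133 - 9/11)) = 3*((1674/11)/(-1472/11)) = 3*(-11/1472*1674/11) = 3*(-837/736) = -2511/736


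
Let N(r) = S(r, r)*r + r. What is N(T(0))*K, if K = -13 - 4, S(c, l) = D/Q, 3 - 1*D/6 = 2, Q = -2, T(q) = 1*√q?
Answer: 0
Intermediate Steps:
T(q) = √q
D = 6 (D = 18 - 6*2 = 18 - 12 = 6)
S(c, l) = -3 (S(c, l) = 6/(-2) = 6*(-½) = -3)
K = -17
N(r) = -2*r (N(r) = -3*r + r = -2*r)
N(T(0))*K = -2*√0*(-17) = -2*0*(-17) = 0*(-17) = 0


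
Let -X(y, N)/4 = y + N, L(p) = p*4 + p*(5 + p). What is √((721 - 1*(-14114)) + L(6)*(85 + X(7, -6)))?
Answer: 5*√885 ≈ 148.74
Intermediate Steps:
L(p) = 4*p + p*(5 + p)
X(y, N) = -4*N - 4*y (X(y, N) = -4*(y + N) = -4*(N + y) = -4*N - 4*y)
√((721 - 1*(-14114)) + L(6)*(85 + X(7, -6))) = √((721 - 1*(-14114)) + (6*(9 + 6))*(85 + (-4*(-6) - 4*7))) = √((721 + 14114) + (6*15)*(85 + (24 - 28))) = √(14835 + 90*(85 - 4)) = √(14835 + 90*81) = √(14835 + 7290) = √22125 = 5*√885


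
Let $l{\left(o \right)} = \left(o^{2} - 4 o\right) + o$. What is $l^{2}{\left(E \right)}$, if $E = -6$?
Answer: $2916$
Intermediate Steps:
$l{\left(o \right)} = o^{2} - 3 o$
$l^{2}{\left(E \right)} = \left(- 6 \left(-3 - 6\right)\right)^{2} = \left(\left(-6\right) \left(-9\right)\right)^{2} = 54^{2} = 2916$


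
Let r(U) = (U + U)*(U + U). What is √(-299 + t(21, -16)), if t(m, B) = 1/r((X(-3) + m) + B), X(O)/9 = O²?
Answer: I*√8845615/172 ≈ 17.292*I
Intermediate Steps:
X(O) = 9*O²
r(U) = 4*U² (r(U) = (2*U)*(2*U) = 4*U²)
t(m, B) = 1/(4*(81 + B + m)²) (t(m, B) = 1/(4*((9*(-3)² + m) + B)²) = 1/(4*((9*9 + m) + B)²) = 1/(4*((81 + m) + B)²) = 1/(4*(81 + B + m)²))
√(-299 + t(21, -16)) = √(-299 + 1/(4*(81 - 16 + 21)²)) = √(-299 + (¼)/86²) = √(-299 + (¼)*(1/7396)) = √(-299 + 1/29584) = √(-8845615/29584) = I*√8845615/172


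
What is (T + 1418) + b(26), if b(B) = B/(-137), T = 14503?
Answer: 2181151/137 ≈ 15921.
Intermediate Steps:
b(B) = -B/137 (b(B) = B*(-1/137) = -B/137)
(T + 1418) + b(26) = (14503 + 1418) - 1/137*26 = 15921 - 26/137 = 2181151/137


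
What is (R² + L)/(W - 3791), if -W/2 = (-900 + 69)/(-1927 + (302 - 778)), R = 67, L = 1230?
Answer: -4580919/3037145 ≈ -1.5083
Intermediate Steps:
W = -554/801 (W = -2*(-900 + 69)/(-1927 + (302 - 778)) = -(-1662)/(-1927 - 476) = -(-1662)/(-2403) = -(-1662)*(-1)/2403 = -2*277/801 = -554/801 ≈ -0.69164)
(R² + L)/(W - 3791) = (67² + 1230)/(-554/801 - 3791) = (4489 + 1230)/(-3037145/801) = 5719*(-801/3037145) = -4580919/3037145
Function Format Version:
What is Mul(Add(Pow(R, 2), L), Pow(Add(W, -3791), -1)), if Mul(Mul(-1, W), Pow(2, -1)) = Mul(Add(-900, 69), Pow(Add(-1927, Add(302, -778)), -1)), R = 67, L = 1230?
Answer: Rational(-4580919, 3037145) ≈ -1.5083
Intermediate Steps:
W = Rational(-554, 801) (W = Mul(-2, Mul(Add(-900, 69), Pow(Add(-1927, Add(302, -778)), -1))) = Mul(-2, Mul(-831, Pow(Add(-1927, -476), -1))) = Mul(-2, Mul(-831, Pow(-2403, -1))) = Mul(-2, Mul(-831, Rational(-1, 2403))) = Mul(-2, Rational(277, 801)) = Rational(-554, 801) ≈ -0.69164)
Mul(Add(Pow(R, 2), L), Pow(Add(W, -3791), -1)) = Mul(Add(Pow(67, 2), 1230), Pow(Add(Rational(-554, 801), -3791), -1)) = Mul(Add(4489, 1230), Pow(Rational(-3037145, 801), -1)) = Mul(5719, Rational(-801, 3037145)) = Rational(-4580919, 3037145)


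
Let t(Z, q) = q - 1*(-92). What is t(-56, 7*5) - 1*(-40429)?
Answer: 40556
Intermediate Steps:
t(Z, q) = 92 + q (t(Z, q) = q + 92 = 92 + q)
t(-56, 7*5) - 1*(-40429) = (92 + 7*5) - 1*(-40429) = (92 + 35) + 40429 = 127 + 40429 = 40556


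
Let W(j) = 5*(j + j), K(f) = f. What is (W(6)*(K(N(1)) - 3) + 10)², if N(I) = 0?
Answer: 28900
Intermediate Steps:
W(j) = 10*j (W(j) = 5*(2*j) = 10*j)
(W(6)*(K(N(1)) - 3) + 10)² = ((10*6)*(0 - 3) + 10)² = (60*(-3) + 10)² = (-180 + 10)² = (-170)² = 28900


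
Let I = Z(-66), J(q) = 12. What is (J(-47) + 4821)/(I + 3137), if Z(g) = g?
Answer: 4833/3071 ≈ 1.5738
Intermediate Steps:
I = -66
(J(-47) + 4821)/(I + 3137) = (12 + 4821)/(-66 + 3137) = 4833/3071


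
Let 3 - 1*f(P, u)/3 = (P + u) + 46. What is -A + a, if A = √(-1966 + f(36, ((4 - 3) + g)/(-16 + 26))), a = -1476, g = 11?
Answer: -1476 - I*√55165/5 ≈ -1476.0 - 46.974*I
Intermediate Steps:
f(P, u) = -129 - 3*P - 3*u (f(P, u) = 9 - 3*((P + u) + 46) = 9 - 3*(46 + P + u) = 9 + (-138 - 3*P - 3*u) = -129 - 3*P - 3*u)
A = I*√55165/5 (A = √(-1966 + (-129 - 3*36 - 3*((4 - 3) + 11)/(-16 + 26))) = √(-1966 + (-129 - 108 - 3*(1 + 11)/10)) = √(-1966 + (-129 - 108 - 36/10)) = √(-1966 + (-129 - 108 - 3*6/5)) = √(-1966 + (-129 - 108 - 18/5)) = √(-1966 - 1203/5) = √(-11033/5) = I*√55165/5 ≈ 46.974*I)
-A + a = -I*√55165/5 - 1476 = -1476 - I*√55165/5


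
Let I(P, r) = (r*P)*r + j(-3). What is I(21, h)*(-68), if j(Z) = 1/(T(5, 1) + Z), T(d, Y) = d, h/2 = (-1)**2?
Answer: -5746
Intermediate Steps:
h = 2 (h = 2*(-1)**2 = 2*1 = 2)
j(Z) = 1/(5 + Z)
I(P, r) = 1/2 + P*r**2 (I(P, r) = (r*P)*r + 1/(5 - 3) = (P*r)*r + 1/2 = P*r**2 + 1/2 = 1/2 + P*r**2)
I(21, h)*(-68) = (1/2 + 21*2**2)*(-68) = (1/2 + 21*4)*(-68) = (1/2 + 84)*(-68) = (169/2)*(-68) = -5746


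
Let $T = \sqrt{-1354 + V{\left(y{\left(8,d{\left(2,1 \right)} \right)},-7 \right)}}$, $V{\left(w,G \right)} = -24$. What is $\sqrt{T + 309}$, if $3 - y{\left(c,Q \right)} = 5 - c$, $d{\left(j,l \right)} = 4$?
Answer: $\sqrt{309 + i \sqrt{1378}} \approx 17.61 + 1.054 i$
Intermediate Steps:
$y{\left(c,Q \right)} = -2 + c$ ($y{\left(c,Q \right)} = 3 - \left(5 - c\right) = 3 + \left(-5 + c\right) = -2 + c$)
$T = i \sqrt{1378}$ ($T = \sqrt{-1354 - 24} = \sqrt{-1378} = i \sqrt{1378} \approx 37.121 i$)
$\sqrt{T + 309} = \sqrt{i \sqrt{1378} + 309} = \sqrt{309 + i \sqrt{1378}}$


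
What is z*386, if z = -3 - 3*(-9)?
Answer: 9264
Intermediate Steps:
z = 24 (z = -3 + 27 = 24)
z*386 = 24*386 = 9264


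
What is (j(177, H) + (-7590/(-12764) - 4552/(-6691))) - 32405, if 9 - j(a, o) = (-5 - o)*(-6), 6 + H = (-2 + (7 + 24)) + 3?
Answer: -1391260882675/42701962 ≈ -32581.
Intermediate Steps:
H = 26 (H = -6 + ((-2 + (7 + 24)) + 3) = -6 + ((-2 + 31) + 3) = -6 + (29 + 3) = -6 + 32 = 26)
j(a, o) = -21 - 6*o (j(a, o) = 9 - (-5 - o)*(-6) = 9 - (30 + 6*o) = 9 + (-30 - 6*o) = -21 - 6*o)
(j(177, H) + (-7590/(-12764) - 4552/(-6691))) - 32405 = ((-21 - 6*26) + (-7590/(-12764) - 4552/(-6691))) - 32405 = ((-21 - 156) + (-7590*(-1/12764) - 4552*(-1/6691))) - 32405 = (-177 + (3795/6382 + 4552/6691)) - 32405 = (-177 + 54443209/42701962) - 32405 = -7503804065/42701962 - 32405 = -1391260882675/42701962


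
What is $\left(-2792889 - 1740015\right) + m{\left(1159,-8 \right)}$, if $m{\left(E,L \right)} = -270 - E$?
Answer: $-4534333$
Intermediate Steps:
$\left(-2792889 - 1740015\right) + m{\left(1159,-8 \right)} = \left(-2792889 - 1740015\right) - 1429 = -4532904 - 1429 = -4534333$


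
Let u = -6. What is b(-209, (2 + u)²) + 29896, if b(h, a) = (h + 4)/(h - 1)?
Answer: 1255673/42 ≈ 29897.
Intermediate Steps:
b(h, a) = (4 + h)/(-1 + h)
b(-209, (2 + u)²) + 29896 = (4 - 209)/(-1 - 209) + 29896 = -205/(-210) + 29896 = -1/210*(-205) + 29896 = 41/42 + 29896 = 1255673/42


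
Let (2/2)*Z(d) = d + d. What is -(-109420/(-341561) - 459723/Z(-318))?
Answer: -52364346241/72410932 ≈ -723.16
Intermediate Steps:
Z(d) = 2*d (Z(d) = d + d = 2*d)
-(-109420/(-341561) - 459723/Z(-318)) = -(-109420/(-341561) - 459723/(2*(-318))) = -(-109420*(-1/341561) - 459723/(-636)) = -(109420/341561 - 459723*(-1/636)) = -(109420/341561 + 153241/212) = -1*52364346241/72410932 = -52364346241/72410932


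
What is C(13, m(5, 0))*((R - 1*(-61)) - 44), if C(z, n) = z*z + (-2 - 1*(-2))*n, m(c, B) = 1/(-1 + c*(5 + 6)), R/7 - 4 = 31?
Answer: 44278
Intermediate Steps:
R = 245 (R = 28 + 7*31 = 28 + 217 = 245)
m(c, B) = 1/(-1 + 11*c) (m(c, B) = 1/(-1 + c*11) = 1/(-1 + 11*c))
C(z, n) = z² (C(z, n) = z² + (-2 + 2)*n = z² + 0*n = z² + 0 = z²)
C(13, m(5, 0))*((R - 1*(-61)) - 44) = 13²*((245 - 1*(-61)) - 44) = 169*((245 + 61) - 44) = 169*(306 - 44) = 169*262 = 44278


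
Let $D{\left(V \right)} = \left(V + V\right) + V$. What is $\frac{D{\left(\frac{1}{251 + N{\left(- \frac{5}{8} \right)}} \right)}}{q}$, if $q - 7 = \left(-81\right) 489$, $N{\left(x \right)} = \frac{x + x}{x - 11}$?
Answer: $- \frac{279}{924825506} \approx -3.0168 \cdot 10^{-7}$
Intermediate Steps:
$N{\left(x \right)} = \frac{2 x}{-11 + x}$
$q = -39602$ ($q = 7 - 39609 = -39602$)
$D{\left(V \right)} = 3 V$ ($D{\left(V \right)} = 2 V + V = 3 V$)
$\frac{D{\left(\frac{1}{251 + N{\left(- \frac{5}{8} \right)}} \right)}}{q} = \frac{3 \frac{1}{251 + \frac{2 \left(- \frac{5}{8}\right)}{-11 - \frac{5}{8}}}}{-39602} = \frac{3}{251 + \frac{2 \left(\left(-5\right) \frac{1}{8}\right)}{-11 - \frac{5}{8}}} \left(- \frac{1}{39602}\right) = \frac{3}{251 + 2 \left(- \frac{5}{8}\right) \frac{1}{-11 - \frac{5}{8}}} \left(- \frac{1}{39602}\right) = \frac{3}{251 + 2 \left(- \frac{5}{8}\right) \frac{1}{- \frac{93}{8}}} \left(- \frac{1}{39602}\right) = \frac{3}{251 + 2 \left(- \frac{5}{8}\right) \left(- \frac{8}{93}\right)} \left(- \frac{1}{39602}\right) = \frac{3}{251 + \frac{10}{93}} \left(- \frac{1}{39602}\right) = \frac{3}{\frac{23353}{93}} \left(- \frac{1}{39602}\right) = 3 \cdot \frac{93}{23353} \left(- \frac{1}{39602}\right) = \frac{279}{23353} \left(- \frac{1}{39602}\right) = - \frac{279}{924825506}$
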